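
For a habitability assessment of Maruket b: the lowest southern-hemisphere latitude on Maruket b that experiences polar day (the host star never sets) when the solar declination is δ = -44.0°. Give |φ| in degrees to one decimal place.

Polar day requires cos H₀ = −tan φ tan δ ≤ −1, i.e. tan φ tan δ ≥ 1.
The boundary is |tan φ| · |tan δ| = 1, so |φ| = 90° − |δ| = 90° − 44.0° = 46.0° in the southern hemisphere.

|φ| = 46.0°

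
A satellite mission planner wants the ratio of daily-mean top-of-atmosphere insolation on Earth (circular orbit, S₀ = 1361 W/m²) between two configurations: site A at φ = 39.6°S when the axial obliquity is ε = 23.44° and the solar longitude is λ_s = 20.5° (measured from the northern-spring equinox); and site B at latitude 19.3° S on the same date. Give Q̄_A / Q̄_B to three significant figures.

Q̄_A / Q̄_B ≈ 0.728

— Configuration A (φ=-39.6°):
Solar declination: sin δ = sin ε · sin λ_s = sin 23.44° × sin 20.5° = 0.13931, so δ = +8.008°.
cos H₀ = −tan(-39.6°) tan(+8.008°) = 0.1164, H₀ = 1.4542 rad.
Bracket: H₀ sin φ sin δ + cos φ cos δ sin H₀ = 1.4542×-0.63742×0.13931 + 0.77051×0.99025×0.99320 = -0.129131 + 0.757809 = 0.628678.
Q̄ = (S₀/π) × [bracket] = (1361/π) × 0.628678 = 272.36 W/m².
— Configuration B (φ=-19.3°):
cos H₀ = −tan(-19.3°) tan(+8.008°) = 0.0493, H₀ = 1.5215 rad.
Bracket: H₀ sin φ sin δ + cos φ cos δ sin H₀ = 1.5215×-0.33051×0.13931 + 0.94380×0.99025×0.99879 = -0.070055 + 0.933467 = 0.863412.
Q̄ = (S₀/π) × [bracket] = (1361/π) × 0.863412 = 374.05 W/m².
Ratio Q̄_A / Q̄_B = 272.36 / 374.05 = 0.7281.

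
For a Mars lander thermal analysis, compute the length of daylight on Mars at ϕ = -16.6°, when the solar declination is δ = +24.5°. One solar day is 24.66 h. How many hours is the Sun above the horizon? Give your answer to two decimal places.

11.26 h

cos h₀ = −tan ϕ · tan δ = −tan(-16.6°) × tan(+24.500°) = 0.1359, so h₀ = 1.4345 rad = 82.19°.
Daylight = 2h₀/(2π) × 24.66 h = (1.4345/π) × 24.66 = 11.26 h.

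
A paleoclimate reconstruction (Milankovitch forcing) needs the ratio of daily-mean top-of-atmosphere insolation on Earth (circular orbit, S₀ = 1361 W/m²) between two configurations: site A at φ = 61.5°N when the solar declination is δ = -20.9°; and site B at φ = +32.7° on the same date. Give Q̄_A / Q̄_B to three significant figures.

— Configuration A (φ=+61.5°):
cos H₀ = −tan(+61.5°) tan(-20.900°) = 0.7033, H₀ = 0.7908 rad.
Bracket: H₀ sin φ sin δ + cos φ cos δ sin H₀ = 0.7908×0.87882×-0.35674 + 0.47716×0.93420×0.71089 = -0.247924 + 0.316888 = 0.068964.
Q̄ = (S₀/π) × [bracket] = (1361/π) × 0.068964 = 29.877 W/m².
— Configuration B (φ=+32.7°):
cos H₀ = −tan(+32.7°) tan(-20.900°) = 0.2452, H₀ = 1.3231 rad.
Bracket: H₀ sin φ sin δ + cos φ cos δ sin H₀ = 1.3231×0.54024×-0.35674 + 0.84151×0.93420×0.96948 = -0.254995 + 0.762146 = 0.507151.
Q̄ = (S₀/π) × [bracket] = (1361/π) × 0.507151 = 219.71 W/m².
Ratio Q̄_A / Q̄_B = 29.877 / 219.71 = 0.1360.

Q̄_A / Q̄_B ≈ 0.136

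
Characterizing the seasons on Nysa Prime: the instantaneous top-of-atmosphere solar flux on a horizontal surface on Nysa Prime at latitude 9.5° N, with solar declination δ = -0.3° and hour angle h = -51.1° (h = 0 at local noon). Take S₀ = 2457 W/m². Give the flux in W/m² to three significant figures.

cos θ_z = sin φ sin δ + cos φ cos δ cos h = -0.000864 + 0.619342 = 0.618478.
Flux = S₀ · cos θ_z = 2457 × 0.618478 = 1520 W/m².

1.52e+03 W/m²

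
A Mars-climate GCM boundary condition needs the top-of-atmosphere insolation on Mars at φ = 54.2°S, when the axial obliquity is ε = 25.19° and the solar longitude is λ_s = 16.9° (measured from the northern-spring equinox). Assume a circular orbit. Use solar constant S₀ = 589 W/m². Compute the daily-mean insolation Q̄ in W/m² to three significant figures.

Q̄ ≈ 80.9 W/m²

Solar declination: sin δ = sin ε · sin λ_s = sin 25.19° × sin 16.9° = 0.12373, so δ = +7.107°.
cos H₀ = −tan(-54.2°) tan(+7.107°) = 0.1729, H₀ = 1.3970 rad.
Bracket: H₀ sin φ sin δ + cos φ cos δ sin H₀ = 1.3970×-0.81106×0.12373 + 0.58496×0.99232×0.98494 = -0.140192 + 0.571726 = 0.431534.
Q̄ = (S₀/π) × [bracket] = (589/π) × 0.431534 = 80.91 W/m².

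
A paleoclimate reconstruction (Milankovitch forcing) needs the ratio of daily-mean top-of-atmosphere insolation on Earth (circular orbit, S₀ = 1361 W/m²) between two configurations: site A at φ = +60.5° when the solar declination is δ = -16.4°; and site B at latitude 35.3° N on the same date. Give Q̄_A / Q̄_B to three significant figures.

— Configuration A (φ=+60.5°):
cos H₀ = −tan(+60.5°) tan(-16.400°) = 0.5202, H₀ = 1.0237 rad.
Bracket: H₀ sin φ sin δ + cos φ cos δ sin H₀ = 1.0237×0.87036×-0.28234 + 0.49242×0.95931×0.85404 = -0.251561 + 0.403434 = 0.151873.
Q̄ = (S₀/π) × [bracket] = (1361/π) × 0.151873 = 65.794 W/m².
— Configuration B (φ=+35.3°):
cos H₀ = −tan(+35.3°) tan(-16.400°) = 0.2084, H₀ = 1.3609 rad.
Bracket: H₀ sin φ sin δ + cos φ cos δ sin H₀ = 1.3609×0.57786×-0.28234 + 0.81614×0.95931×0.97805 = -0.222035 + 0.765746 = 0.543711.
Q̄ = (S₀/π) × [bracket] = (1361/π) × 0.543711 = 235.55 W/m².
Ratio Q̄_A / Q̄_B = 65.794 / 235.55 = 0.2793.

Q̄_A / Q̄_B ≈ 0.279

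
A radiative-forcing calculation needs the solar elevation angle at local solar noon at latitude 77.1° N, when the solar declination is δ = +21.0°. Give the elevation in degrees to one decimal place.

At local noon the hour angle is zero, so the zenith angle equals |φ − δ| = |+77.1° − (+21.000°)| = 56.100°.
Elevation = 90° − 56.100° = 33.9°.

33.9°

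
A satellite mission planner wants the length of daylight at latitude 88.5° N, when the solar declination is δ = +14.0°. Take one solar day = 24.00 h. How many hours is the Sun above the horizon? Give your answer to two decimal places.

24.00 h

Sunrise equation: cos H₀ = −tan φ · tan δ = -9.5215 ≤ −1, so the Sun never sets (polar day) and H₀ = π.
Daylight = 2H₀/(2π) × 24.00 h = (3.1416/π) × 24.00 = 24.00 h.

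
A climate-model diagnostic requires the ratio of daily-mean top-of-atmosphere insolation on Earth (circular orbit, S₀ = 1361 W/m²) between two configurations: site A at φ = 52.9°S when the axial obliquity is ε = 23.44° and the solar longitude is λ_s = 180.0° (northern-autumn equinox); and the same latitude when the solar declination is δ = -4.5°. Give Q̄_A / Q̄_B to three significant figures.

— Configuration A (φ=-52.9°):
Solar declination: sin δ = sin ε · sin λ_s = sin 23.44° × sin 180.0° = 0.00000, so δ = +0.000°.
cos H₀ = −tan(-52.9°) tan(+0.000°) = 0.0000, H₀ = 1.5708 rad.
Bracket: H₀ sin φ sin δ + cos φ cos δ sin H₀ = 1.5708×-0.79758×0.00000 + 0.60321×1.00000×1.00000 = -0.000000 + 0.603210 = 0.603210.
Q̄ = (S₀/π) × [bracket] = (1361/π) × 0.603210 = 261.32 W/m².
— Configuration B (φ=-52.9°):
cos H₀ = −tan(-52.9°) tan(-4.500°) = -0.1041, H₀ = 1.6750 rad.
Bracket: H₀ sin φ sin δ + cos φ cos δ sin H₀ = 1.6750×-0.79758×-0.07846 + 0.60321×0.99692×0.99457 = 0.104818 + 0.598087 = 0.702905.
Q̄ = (S₀/π) × [bracket] = (1361/π) × 0.702905 = 304.51 W/m².
Ratio Q̄_A / Q̄_B = 261.32 / 304.51 = 0.8582.

Q̄_A / Q̄_B ≈ 0.858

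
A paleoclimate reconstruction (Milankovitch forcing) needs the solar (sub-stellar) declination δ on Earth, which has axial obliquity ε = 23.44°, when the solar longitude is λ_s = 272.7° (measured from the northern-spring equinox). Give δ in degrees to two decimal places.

sin δ = sin ε · sin λ_s = sin 23.44° × sin 272.7° = -0.397347.
δ = arcsin(-0.397347) = -23.41°.

δ = -23.41°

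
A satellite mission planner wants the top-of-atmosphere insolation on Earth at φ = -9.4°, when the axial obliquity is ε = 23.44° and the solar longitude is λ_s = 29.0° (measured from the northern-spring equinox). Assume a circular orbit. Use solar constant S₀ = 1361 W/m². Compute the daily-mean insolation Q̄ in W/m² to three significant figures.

Q̄ ≈ 398 W/m²

Solar declination: sin δ = sin ε · sin λ_s = sin 23.44° × sin 29.0° = 0.19285, so δ = +11.119°.
cos H₀ = −tan(-9.4°) tan(+11.119°) = 0.0325, H₀ = 1.5383 rad.
Bracket: H₀ sin φ sin δ + cos φ cos δ sin H₀ = 1.5383×-0.16333×0.19285 + 0.98657×0.98123×0.99947 = -0.048454 + 0.967539 = 0.919085.
Q̄ = (S₀/π) × [bracket] = (1361/π) × 0.919085 = 398.2 W/m².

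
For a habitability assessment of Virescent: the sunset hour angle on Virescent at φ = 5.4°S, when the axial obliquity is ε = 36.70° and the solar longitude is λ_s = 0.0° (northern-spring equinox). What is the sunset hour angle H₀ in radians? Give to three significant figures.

H₀ = 1.57 rad

Solar declination: sin δ = sin ε · sin λ_s = sin 36.70° × sin 0.0° = 0.00000, so δ = +0.000°.
cos H₀ = −tan φ · tan δ = −tan(-5.4°) × tan(+0.000°) = 0.0000, so H₀ = 1.5708 rad = 90.00°.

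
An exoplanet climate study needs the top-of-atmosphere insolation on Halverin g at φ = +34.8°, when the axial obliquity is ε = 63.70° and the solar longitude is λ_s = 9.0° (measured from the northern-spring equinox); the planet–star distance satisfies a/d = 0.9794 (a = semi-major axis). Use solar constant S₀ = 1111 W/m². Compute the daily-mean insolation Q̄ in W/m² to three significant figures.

Q̄ ≈ 320 W/m²

Solar declination: sin δ = sin ε · sin λ_s = sin 63.70° × sin 9.0° = 0.14024, so δ = +8.062°.
cos H₀ = −tan(+34.8°) tan(+8.062°) = -0.0984, H₀ = 1.6694 rad.
Bracket: H₀ sin φ sin δ + cos φ cos δ sin H₀ = 1.6694×0.57071×0.14024 + 0.82115×0.99012×0.99514 = 0.133613 + 0.809086 = 0.942699.
Inverse-square distance factor (a/d)² = 0.9794² = 0.959224.
Q̄ = (S₀/π) × 0.959224 × [bracket] = (1111/π) × 0.959224 × 0.942699 = 319.8 W/m².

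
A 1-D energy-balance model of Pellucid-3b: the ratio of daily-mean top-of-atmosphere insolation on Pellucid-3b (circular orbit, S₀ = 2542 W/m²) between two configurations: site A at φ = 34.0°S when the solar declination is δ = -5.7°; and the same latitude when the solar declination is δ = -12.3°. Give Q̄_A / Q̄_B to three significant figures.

Q̄_A / Q̄_B ≈ 0.909

— Configuration A (φ=-34.0°):
cos H₀ = −tan(-34.0°) tan(-5.700°) = -0.0673, H₀ = 1.6382 rad.
Bracket: H₀ sin φ sin δ + cos φ cos δ sin H₀ = 1.6382×-0.55919×-0.09932 + 0.82904×0.99506×0.99773 = 0.090984 + 0.823072 = 0.914056.
Q̄ = (S₀/π) × [bracket] = (2542/π) × 0.914056 = 739.60 W/m².
— Configuration B (φ=-34.0°):
cos H₀ = −tan(-34.0°) tan(-12.300°) = -0.1471, H₀ = 1.7184 rad.
Bracket: H₀ sin φ sin δ + cos φ cos δ sin H₀ = 1.7184×-0.55919×-0.21303 + 0.82904×0.97705×0.98913 = 0.204703 + 0.801209 = 1.005912.
Q̄ = (S₀/π) × [bracket] = (2542/π) × 1.005912 = 813.93 W/m².
Ratio Q̄_A / Q̄_B = 739.60 / 813.93 = 0.9087.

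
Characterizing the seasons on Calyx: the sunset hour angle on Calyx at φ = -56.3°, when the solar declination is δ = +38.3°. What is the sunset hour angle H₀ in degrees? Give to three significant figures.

cos H₀ = −tan φ · tan δ = 1.1842 ≥ 1, so the host star never rises (polar night) and H₀ = 0.

H₀ = 0.00°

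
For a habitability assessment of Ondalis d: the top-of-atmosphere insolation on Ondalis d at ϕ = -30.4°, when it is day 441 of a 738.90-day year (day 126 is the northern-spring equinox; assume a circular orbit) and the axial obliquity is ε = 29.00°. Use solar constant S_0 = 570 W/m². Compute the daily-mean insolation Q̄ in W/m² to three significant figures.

Solar longitude: L_s = 360° × (441 − 126)/738.90 = 153.471°.
sin δ = sin 29.00° × sin 153.471° = 0.21654, so δ = +12.506°.
cos h₀ = −tan(-30.4°) tan(+12.506°) = 0.1301, h₀ = 1.4403 rad.
Bracket: h₀ sin ϕ sin δ + cos ϕ cos δ sin h₀ = 1.4403×-0.50603×0.21654 + 0.86251×0.97627×0.99150 = -0.157822 + 0.834885 = 0.677063.
Q̄ = (S_0/π) × [bracket] = (570/π) × 0.677063 = 122.8 W/m².

Q̄ ≈ 123 W/m²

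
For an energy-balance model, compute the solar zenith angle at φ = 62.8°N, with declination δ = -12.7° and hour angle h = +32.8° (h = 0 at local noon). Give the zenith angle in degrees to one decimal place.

cos θ_z = sin φ sin δ + cos φ cos δ cos h = -0.195535 + 0.374821 = 0.179286.
θ_z = arccos(0.179286) = 79.7°.

θ_z = 79.7°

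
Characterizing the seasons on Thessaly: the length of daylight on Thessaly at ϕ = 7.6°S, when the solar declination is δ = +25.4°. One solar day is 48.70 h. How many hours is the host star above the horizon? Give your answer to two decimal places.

cos h₀ = −tan ϕ · tan δ = −tan(-7.6°) × tan(+25.400°) = 0.0634, so h₀ = 1.5074 rad = 86.37°.
Daylight = 2h₀/(2π) × 48.70 h = (1.5074/π) × 48.70 = 23.37 h.

23.37 h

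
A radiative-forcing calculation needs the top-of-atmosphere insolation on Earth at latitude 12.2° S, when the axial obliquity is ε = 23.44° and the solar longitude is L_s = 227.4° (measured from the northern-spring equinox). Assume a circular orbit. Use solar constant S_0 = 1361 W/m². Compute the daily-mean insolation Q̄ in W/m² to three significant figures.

Solar declination: sin δ = sin ε · sin L_s = sin 23.44° × sin 227.4° = -0.29281, so δ = -17.026°.
cos h₀ = −tan(-12.2°) tan(-17.026°) = -0.0662, h₀ = 1.6371 rad.
Bracket: h₀ sin ϕ sin δ + cos ϕ cos δ sin h₀ = 1.6371×-0.21132×-0.29281 + 0.97742×0.95617×0.99781 = 0.101298 + 0.932533 = 1.033831.
Q̄ = (S_0/π) × [bracket] = (1361/π) × 1.033831 = 447.9 W/m².

Q̄ ≈ 448 W/m²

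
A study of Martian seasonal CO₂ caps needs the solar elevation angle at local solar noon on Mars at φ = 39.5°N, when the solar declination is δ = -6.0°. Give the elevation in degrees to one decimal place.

44.5°

At local noon the hour angle is zero, so the zenith angle equals |φ − δ| = |+39.5° − (-6.000°)| = 45.500°.
Elevation = 90° − 45.500° = 44.5°.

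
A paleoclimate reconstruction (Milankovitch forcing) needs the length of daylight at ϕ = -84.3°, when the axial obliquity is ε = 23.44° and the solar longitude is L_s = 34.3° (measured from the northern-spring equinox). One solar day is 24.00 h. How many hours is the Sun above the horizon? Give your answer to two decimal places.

0.00 h

Solar declination: sin δ = sin ε · sin L_s = sin 23.44° × sin 34.3° = 0.22416, so δ = +12.954°.
cos h₀ = −tan ϕ · tan δ = 2.3045 ≥ 1, so the Sun never rises (polar night) and h₀ = 0.
Daylight = 2h₀/(2π) × 24.00 h = (0.0000/π) × 24.00 = 0.00 h.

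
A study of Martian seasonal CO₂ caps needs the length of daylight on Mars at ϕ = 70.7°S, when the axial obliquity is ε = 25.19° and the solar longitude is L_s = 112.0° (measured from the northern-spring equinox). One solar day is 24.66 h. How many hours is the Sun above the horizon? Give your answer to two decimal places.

Solar declination: sin δ = sin ε · sin L_s = sin 25.19° × sin 112.0° = 0.39463, so δ = +23.243°.
cos h₀ = −tan ϕ · tan δ = 1.2264 ≥ 1, so the Sun never rises (polar night) and h₀ = 0.
Daylight = 2h₀/(2π) × 24.66 h = (0.0000/π) × 24.66 = 0.00 h.

0.00 h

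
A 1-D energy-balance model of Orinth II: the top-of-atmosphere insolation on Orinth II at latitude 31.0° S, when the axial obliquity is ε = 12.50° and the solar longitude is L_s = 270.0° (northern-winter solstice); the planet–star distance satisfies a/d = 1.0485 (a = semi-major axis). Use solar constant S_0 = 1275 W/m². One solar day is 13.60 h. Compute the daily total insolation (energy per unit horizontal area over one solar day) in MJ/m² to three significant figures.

Solar declination: sin δ = sin ε · sin L_s = sin 12.50° × sin 270.0° = -0.21644, so δ = -12.500°.
cos h₀ = −tan(-31.0°) tan(-12.500°) = -0.1332, h₀ = 1.7044 rad.
Bracket: h₀ sin ϕ sin δ + cos ϕ cos δ sin h₀ = 1.7044×-0.51504×-0.21644 + 0.85717×0.97630×0.99109 = 0.189998 + 0.829399 = 1.019397.
Inverse-square distance factor (a/d)² = 1.0485² = 1.099352.
Q̄ = (S_0/π) × 1.099352 × [bracket] = (1275/π) × 1.099352 × 1.019397 = 454.82 W/m².
Daily total = Q̄ × 13.60 h × 3600 s/h = 454.82 × 13.60 × 3600 / 10⁶ = 22.27 MJ/m².

22.3 MJ/m²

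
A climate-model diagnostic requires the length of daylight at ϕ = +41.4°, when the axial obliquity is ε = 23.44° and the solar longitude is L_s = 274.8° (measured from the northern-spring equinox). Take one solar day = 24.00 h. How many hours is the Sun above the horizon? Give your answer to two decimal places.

9.02 h

Solar declination: sin δ = sin ε · sin L_s = sin 23.44° × sin 274.8° = -0.39639, so δ = -23.353°.
cos h₀ = −tan ϕ · tan δ = −tan(+41.4°) × tan(-23.353°) = 0.3807, so h₀ = 1.1803 rad = 67.63°.
Daylight = 2h₀/(2π) × 24.00 h = (1.1803/π) × 24.00 = 9.02 h.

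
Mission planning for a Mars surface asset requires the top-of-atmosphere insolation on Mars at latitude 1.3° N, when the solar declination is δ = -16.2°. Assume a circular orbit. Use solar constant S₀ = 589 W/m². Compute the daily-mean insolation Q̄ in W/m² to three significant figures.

cos H₀ = −tan(+1.3°) tan(-16.200°) = 0.0066, H₀ = 1.5642 rad.
Bracket: H₀ sin φ sin δ + cos φ cos δ sin H₀ = 1.5642×0.02269×-0.27899 + 0.99974×0.96029×0.99998 = -0.009902 + 0.960021 = 0.950119.
Q̄ = (S₀/π) × [bracket] = (589/π) × 0.950119 = 178.1 W/m².

Q̄ ≈ 178 W/m²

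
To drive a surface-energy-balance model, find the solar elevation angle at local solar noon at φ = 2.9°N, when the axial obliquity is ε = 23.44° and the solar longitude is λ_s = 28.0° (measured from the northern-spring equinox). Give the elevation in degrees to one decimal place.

Solar declination: sin δ = sin ε · sin λ_s = sin 23.44° × sin 28.0° = 0.18675, so δ = +10.763°.
At local noon the hour angle is zero, so the zenith angle equals |φ − δ| = |+2.9° − (+10.763°)| = 7.863°.
Elevation = 90° − 7.863° = 82.1°.

82.1°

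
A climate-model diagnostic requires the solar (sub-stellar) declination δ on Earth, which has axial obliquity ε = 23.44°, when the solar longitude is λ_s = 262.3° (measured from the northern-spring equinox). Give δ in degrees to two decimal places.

δ = -23.22°

sin δ = sin ε · sin λ_s = sin 23.44° × sin 262.3° = -0.394202.
δ = arcsin(-0.394202) = -23.22°.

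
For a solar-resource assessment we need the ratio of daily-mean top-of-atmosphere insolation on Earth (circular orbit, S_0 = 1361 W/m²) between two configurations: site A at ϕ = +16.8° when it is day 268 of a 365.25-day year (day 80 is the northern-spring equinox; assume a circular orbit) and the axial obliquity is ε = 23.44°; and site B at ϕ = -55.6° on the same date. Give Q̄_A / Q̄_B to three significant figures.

Q̄_A / Q̄_B ≈ 1.53

— Configuration A (ϕ=+16.8°):
Solar longitude: L_s = 360° × (268 − 80)/365.25 = 185.298°.
sin δ = sin 23.44° × sin 185.298° = -0.03673, so δ = -2.105°.
cos h₀ = −tan(+16.8°) tan(-2.105°) = 0.0111, h₀ = 1.5597 rad.
Bracket: h₀ sin ϕ sin δ + cos ϕ cos δ sin h₀ = 1.5597×0.28903×-0.03673 + 0.95732×0.99933×0.99994 = -0.016558 + 0.956621 = 0.940063.
Q̄ = (S_0/π) × [bracket] = (1361/π) × 0.940063 = 407.25 W/m².
— Configuration B (ϕ=-55.6°):
cos h₀ = −tan(-55.6°) tan(-2.105°) = -0.0537, h₀ = 1.6245 rad.
Bracket: h₀ sin ϕ sin δ + cos ϕ cos δ sin h₀ = 1.6245×-0.82511×-0.03673 + 0.56497×0.99933×0.99856 = 0.049233 + 0.563778 = 0.613011.
Q̄ = (S_0/π) × [bracket] = (1361/π) × 0.613011 = 265.57 W/m².
Ratio Q̄_A / Q̄_B = 407.25 / 265.57 = 1.533.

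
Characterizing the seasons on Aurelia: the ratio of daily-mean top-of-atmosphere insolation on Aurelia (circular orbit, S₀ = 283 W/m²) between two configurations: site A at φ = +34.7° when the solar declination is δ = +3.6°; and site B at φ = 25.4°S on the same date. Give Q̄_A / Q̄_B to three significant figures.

Q̄_A / Q̄_B ≈ 1.02

— Configuration A (φ=+34.7°):
cos H₀ = −tan(+34.7°) tan(+3.600°) = -0.0436, H₀ = 1.6144 rad.
Bracket: H₀ sin φ sin δ + cos φ cos δ sin H₀ = 1.6144×0.56928×0.06279 + 0.82214×0.99803×0.99905 = 0.057707 + 0.819741 = 0.877448.
Q̄ = (S₀/π) × [bracket] = (283/π) × 0.877448 = 79.042 W/m².
— Configuration B (φ=-25.4°):
cos H₀ = −tan(-25.4°) tan(+3.600°) = 0.0299, H₀ = 1.5409 rad.
Bracket: H₀ sin φ sin δ + cos φ cos δ sin H₀ = 1.5409×-0.42894×0.06279 + 0.90334×0.99803×0.99955 = -0.041501 + 0.901155 = 0.859654.
Q̄ = (S₀/π) × [bracket] = (283/π) × 0.859654 = 77.439 W/m².
Ratio Q̄_A / Q̄_B = 79.042 / 77.439 = 1.021.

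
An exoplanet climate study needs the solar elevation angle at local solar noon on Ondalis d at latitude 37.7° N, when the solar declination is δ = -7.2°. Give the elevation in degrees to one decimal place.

45.1°

At local noon the hour angle is zero, so the zenith angle equals |ϕ − δ| = |+37.7° − (-7.200°)| = 44.900°.
Elevation = 90° − 44.900° = 45.1°.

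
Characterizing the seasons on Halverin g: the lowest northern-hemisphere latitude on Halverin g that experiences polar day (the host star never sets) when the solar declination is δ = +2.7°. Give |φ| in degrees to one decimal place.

Polar day requires cos H₀ = −tan φ tan δ ≤ −1, i.e. tan φ tan δ ≥ 1.
The boundary is |tan φ| · |tan δ| = 1, so |φ| = 90° − |δ| = 90° − 2.7° = 87.3° in the northern hemisphere.

|φ| = 87.3°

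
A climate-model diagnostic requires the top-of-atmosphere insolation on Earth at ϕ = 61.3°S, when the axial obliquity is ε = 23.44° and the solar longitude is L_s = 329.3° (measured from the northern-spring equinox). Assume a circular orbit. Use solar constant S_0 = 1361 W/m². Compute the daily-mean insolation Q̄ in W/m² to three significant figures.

Solar declination: sin δ = sin ε · sin L_s = sin 23.44° × sin 329.3° = -0.20309, so δ = -11.718°.
cos h₀ = −tan(-61.3°) tan(-11.718°) = -0.3788, h₀ = 1.9593 rad.
Bracket: h₀ sin ϕ sin δ + cos ϕ cos δ sin h₀ = 1.9593×-0.87715×-0.20309 + 0.48022×0.97916×0.92546 = 0.349030 + 0.435163 = 0.784193.
Q̄ = (S_0/π) × [bracket] = (1361/π) × 0.784193 = 339.7 W/m².

Q̄ ≈ 340 W/m²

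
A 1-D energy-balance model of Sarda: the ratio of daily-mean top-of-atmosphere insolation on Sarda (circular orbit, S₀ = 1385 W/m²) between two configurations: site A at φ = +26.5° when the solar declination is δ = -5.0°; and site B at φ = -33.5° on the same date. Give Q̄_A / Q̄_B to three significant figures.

— Configuration A (φ=+26.5°):
cos H₀ = −tan(+26.5°) tan(-5.000°) = 0.0436, H₀ = 1.5272 rad.
Bracket: H₀ sin φ sin δ + cos φ cos δ sin H₀ = 1.5272×0.44620×-0.08716 + 0.89493×0.99619×0.99905 = -0.059394 + 0.890673 = 0.831279.
Q̄ = (S₀/π) × [bracket] = (1385/π) × 0.831279 = 366.48 W/m².
— Configuration B (φ=-33.5°):
cos H₀ = −tan(-33.5°) tan(-5.000°) = -0.0579, H₀ = 1.6287 rad.
Bracket: H₀ sin φ sin δ + cos φ cos δ sin H₀ = 1.6287×-0.55194×-0.08716 + 0.83389×0.99619×0.99832 = 0.078352 + 0.829317 = 0.907669.
Q̄ = (S₀/π) × [bracket] = (1385/π) × 0.907669 = 400.15 W/m².
Ratio Q̄_A / Q̄_B = 366.48 / 400.15 = 0.9159.

Q̄_A / Q̄_B ≈ 0.916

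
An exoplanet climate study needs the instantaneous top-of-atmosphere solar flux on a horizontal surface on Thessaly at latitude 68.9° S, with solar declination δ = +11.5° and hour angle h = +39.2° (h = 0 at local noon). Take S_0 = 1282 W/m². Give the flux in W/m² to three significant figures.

cos θ_z = sin ϕ sin δ + cos ϕ cos δ cos h = -0.186001 + 0.273377 = 0.087376.
Flux = S_0 · cos θ_z = 1282 × 0.087376 = 112.0 W/m².

112 W/m²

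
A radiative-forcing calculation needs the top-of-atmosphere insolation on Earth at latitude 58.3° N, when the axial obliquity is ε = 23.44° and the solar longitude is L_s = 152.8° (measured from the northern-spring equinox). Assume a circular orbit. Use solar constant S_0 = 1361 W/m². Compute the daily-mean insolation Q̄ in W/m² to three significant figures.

Solar declination: sin δ = sin ε · sin L_s = sin 23.44° × sin 152.8° = 0.18183, so δ = +10.476°.
cos h₀ = −tan(+58.3°) tan(+10.476°) = -0.2994, h₀ = 1.8749 rad.
Bracket: h₀ sin ϕ sin δ + cos ϕ cos δ sin h₀ = 1.8749×0.85081×0.18183 + 0.52547×0.98333×0.95413 = 0.290052 + 0.493009 = 0.783061.
Q̄ = (S_0/π) × [bracket] = (1361/π) × 0.783061 = 339.2 W/m².

Q̄ ≈ 339 W/m²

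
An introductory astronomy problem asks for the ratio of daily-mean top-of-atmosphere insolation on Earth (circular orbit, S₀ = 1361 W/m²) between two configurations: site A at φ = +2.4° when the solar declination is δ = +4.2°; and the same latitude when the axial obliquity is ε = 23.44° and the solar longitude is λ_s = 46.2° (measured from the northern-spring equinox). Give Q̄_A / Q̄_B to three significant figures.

Q̄_A / Q̄_B ≈ 1.03

— Configuration A (φ=+2.4°):
cos H₀ = −tan(+2.4°) tan(+4.200°) = -0.0031, H₀ = 1.5739 rad.
Bracket: H₀ sin φ sin δ + cos φ cos δ sin H₀ = 1.5739×0.04188×0.07324 + 0.99912×0.99731×1.00000 = 0.004828 + 0.996432 = 1.001260.
Q̄ = (S₀/π) × [bracket] = (1361/π) × 1.001260 = 433.77 W/m².
— Configuration B (φ=+2.4°):
Solar declination: sin δ = sin ε · sin λ_s = sin 23.44° × sin 46.2° = 0.28711, so δ = +16.685°.
cos H₀ = −tan(+2.4°) tan(+16.685°) = -0.0126, H₀ = 1.5834 rad.
Bracket: H₀ sin φ sin δ + cos φ cos δ sin H₀ = 1.5834×0.04188×0.28711 + 0.99912×0.95790×0.99992 = 0.019039 + 0.956980 = 0.976019.
Q̄ = (S₀/π) × [bracket] = (1361/π) × 0.976019 = 422.83 W/m².
Ratio Q̄_A / Q̄_B = 433.77 / 422.83 = 1.026.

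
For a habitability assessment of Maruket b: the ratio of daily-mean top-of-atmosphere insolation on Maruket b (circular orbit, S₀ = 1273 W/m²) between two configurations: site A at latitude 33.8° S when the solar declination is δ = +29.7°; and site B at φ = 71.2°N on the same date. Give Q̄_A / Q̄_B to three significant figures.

Q̄_A / Q̄_B ≈ 0.232

— Configuration A (φ=-33.8°):
cos H₀ = −tan(-33.8°) tan(+29.700°) = 0.3818, H₀ = 1.1790 rad.
Bracket: H₀ sin φ sin δ + cos φ cos δ sin H₀ = 1.1790×-0.55630×0.49546 + 0.83098×0.86863×0.92423 = -0.324961 + 0.667122 = 0.342161.
Q̄ = (S₀/π) × [bracket] = (1273/π) × 0.342161 = 138.65 W/m².
— Configuration B (φ=+71.2°):
cos H₀ = −tan(+71.2°) tan(+29.700°) = -1.6755 ≤ −1 ⇒ polar day, H₀ = π.
Bracket: H₀ sin φ sin δ + cos φ cos δ sin H₀ = 3.1416×0.94665×0.49546 + 0.32227×0.86863×0.00000 = 1.473496 + 0.000000 = 1.473496.
Q̄ = (S₀/π) × [bracket] = (1273/π) × 1.473496 = 597.07 W/m².
Ratio Q̄_A / Q̄_B = 138.65 / 597.07 = 0.2322.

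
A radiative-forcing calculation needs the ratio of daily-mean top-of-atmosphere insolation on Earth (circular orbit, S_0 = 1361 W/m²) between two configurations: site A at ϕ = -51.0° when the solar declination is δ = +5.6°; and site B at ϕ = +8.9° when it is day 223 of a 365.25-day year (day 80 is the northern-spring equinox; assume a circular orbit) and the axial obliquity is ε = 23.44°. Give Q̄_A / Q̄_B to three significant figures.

Q̄_A / Q̄_B ≈ 0.503

— Configuration A (ϕ=-51.0°):
cos h₀ = −tan(-51.0°) tan(+5.600°) = 0.1211, h₀ = 1.4494 rad.
Bracket: h₀ sin ϕ sin δ + cos ϕ cos δ sin h₀ = 1.4494×-0.77715×0.09758 + 0.62932×0.99523×0.99264 = -0.109914 + 0.621708 = 0.511794.
Q̄ = (S_0/π) × [bracket] = (1361/π) × 0.511794 = 221.72 W/m².
— Configuration B (ϕ=+8.9°):
Solar longitude: L_s = 360° × (223 − 80)/365.25 = 140.945°.
sin δ = sin 23.44° × sin 140.945° = 0.25064, so δ = +14.515°.
cos h₀ = −tan(+8.9°) tan(+14.515°) = -0.0405, h₀ = 1.6113 rad.
Bracket: h₀ sin ϕ sin δ + cos ϕ cos δ sin h₀ = 1.6113×0.15471×0.25064 + 0.98796×0.96808×0.99918 = 0.062481 + 0.955640 = 1.018121.
Q̄ = (S_0/π) × [bracket] = (1361/π) × 1.018121 = 441.07 W/m².
Ratio Q̄_A / Q̄_B = 221.72 / 441.07 = 0.5027.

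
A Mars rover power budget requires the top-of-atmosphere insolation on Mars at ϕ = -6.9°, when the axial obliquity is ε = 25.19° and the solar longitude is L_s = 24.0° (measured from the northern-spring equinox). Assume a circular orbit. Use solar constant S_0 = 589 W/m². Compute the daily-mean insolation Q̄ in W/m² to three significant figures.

Solar declination: sin δ = sin ε · sin L_s = sin 25.19° × sin 24.0° = 0.17312, so δ = +9.969°.
cos h₀ = −tan(-6.9°) tan(+9.969°) = 0.0213, h₀ = 1.5495 rad.
Bracket: h₀ sin ϕ sin δ + cos ϕ cos δ sin h₀ = 1.5495×-0.12014×0.17312 + 0.99276×0.98490×0.99977 = -0.032227 + 0.977544 = 0.945317.
Q̄ = (S_0/π) × [bracket] = (589/π) × 0.945317 = 177.2 W/m².

Q̄ ≈ 177 W/m²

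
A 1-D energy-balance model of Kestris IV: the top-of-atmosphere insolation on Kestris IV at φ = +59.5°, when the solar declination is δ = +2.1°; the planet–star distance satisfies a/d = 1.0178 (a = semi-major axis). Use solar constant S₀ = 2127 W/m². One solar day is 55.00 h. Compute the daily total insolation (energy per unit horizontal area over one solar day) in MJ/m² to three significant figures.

cos H₀ = −tan(+59.5°) tan(+2.100°) = -0.0623, H₀ = 1.6331 rad.
Bracket: H₀ sin φ sin δ + cos φ cos δ sin H₀ = 1.6331×0.86163×0.03664 + 0.50754×0.99933×0.99806 = 0.051557 + 0.506216 = 0.557773.
Inverse-square distance factor (a/d)² = 1.0178² = 1.035917.
Q̄ = (S₀/π) × 1.035917 × [bracket] = (2127/π) × 1.035917 × 0.557773 = 391.20 W/m².
Daily total = Q̄ × 55.00 h × 3600 s/h = 391.20 × 55.00 × 3600 / 10⁶ = 77.46 MJ/m².

77.5 MJ/m²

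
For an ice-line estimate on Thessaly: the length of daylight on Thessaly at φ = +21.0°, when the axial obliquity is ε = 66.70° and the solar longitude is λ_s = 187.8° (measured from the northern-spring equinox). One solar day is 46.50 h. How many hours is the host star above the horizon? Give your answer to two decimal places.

Solar declination: sin δ = sin ε · sin λ_s = sin 66.70° × sin 187.8° = -0.12465, so δ = -7.160°.
cos H₀ = −tan φ · tan δ = −tan(+21.0°) × tan(-7.160°) = 0.0482, so H₀ = 1.5226 rad = 87.24°.
Daylight = 2H₀/(2π) × 46.50 h = (1.5226/π) × 46.50 = 22.54 h.

22.54 h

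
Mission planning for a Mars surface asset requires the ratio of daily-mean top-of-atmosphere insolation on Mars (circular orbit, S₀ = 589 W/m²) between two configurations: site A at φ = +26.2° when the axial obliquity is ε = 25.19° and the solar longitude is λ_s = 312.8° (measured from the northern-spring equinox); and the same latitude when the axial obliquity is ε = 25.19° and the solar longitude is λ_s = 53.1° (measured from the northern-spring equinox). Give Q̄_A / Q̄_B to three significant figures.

— Configuration A (φ=+26.2°):
Solar declination: sin δ = sin ε · sin λ_s = sin 25.19° × sin 312.8° = -0.31229, so δ = -18.197°.
cos H₀ = −tan(+26.2°) tan(-18.197°) = 0.1618, H₀ = 1.4083 rad.
Bracket: H₀ sin φ sin δ + cos φ cos δ sin H₀ = 1.4083×0.44151×-0.31229 + 0.89726×0.94999×0.98683 = -0.194175 + 0.841162 = 0.646987.
Q̄ = (S₀/π) × [bracket] = (589/π) × 0.646987 = 121.30 W/m².
— Configuration B (φ=+26.2°):
Solar declination: sin δ = sin ε · sin λ_s = sin 25.19° × sin 53.1° = 0.34036, so δ = +19.899°.
cos H₀ = −tan(+26.2°) tan(+19.899°) = -0.1781, H₀ = 1.7499 rad.
Bracket: H₀ sin φ sin δ + cos φ cos δ sin H₀ = 1.7499×0.44151×0.34036 + 0.89726×0.94029×0.98401 = 0.262962 + 0.830194 = 1.093156.
Q̄ = (S₀/π) × [bracket] = (589/π) × 1.093156 = 204.95 W/m².
Ratio Q̄_A / Q̄_B = 121.30 / 204.95 = 0.5919.

Q̄_A / Q̄_B ≈ 0.592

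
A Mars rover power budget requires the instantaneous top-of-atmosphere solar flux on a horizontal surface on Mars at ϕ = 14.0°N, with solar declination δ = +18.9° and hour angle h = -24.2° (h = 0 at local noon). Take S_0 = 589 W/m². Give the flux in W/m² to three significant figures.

539 W/m²

cos θ_z = sin ϕ sin δ + cos ϕ cos δ cos h = 0.078363 + 0.837310 = 0.915673.
Flux = S_0 · cos θ_z = 589 × 0.915673 = 539.3 W/m².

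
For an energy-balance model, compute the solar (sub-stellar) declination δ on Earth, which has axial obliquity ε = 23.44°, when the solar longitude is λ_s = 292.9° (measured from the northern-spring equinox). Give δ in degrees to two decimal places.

δ = -21.50°

sin δ = sin ε · sin λ_s = sin 23.44° × sin 292.9° = -0.366437.
δ = arcsin(-0.366437) = -21.50°.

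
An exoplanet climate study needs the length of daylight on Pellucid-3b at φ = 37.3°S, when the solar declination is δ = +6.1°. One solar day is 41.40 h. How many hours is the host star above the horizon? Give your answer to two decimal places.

cos H₀ = −tan φ · tan δ = −tan(-37.3°) × tan(+6.100°) = 0.0814, so H₀ = 1.4893 rad = 85.33°.
Daylight = 2H₀/(2π) × 41.40 h = (1.4893/π) × 41.40 = 19.63 h.

19.63 h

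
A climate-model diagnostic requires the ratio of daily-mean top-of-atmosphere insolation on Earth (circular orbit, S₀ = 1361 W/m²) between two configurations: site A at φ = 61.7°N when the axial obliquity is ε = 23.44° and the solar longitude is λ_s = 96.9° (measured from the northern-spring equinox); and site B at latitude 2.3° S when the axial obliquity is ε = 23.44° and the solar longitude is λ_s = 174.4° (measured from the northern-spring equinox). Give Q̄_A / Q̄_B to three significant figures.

Q̄_A / Q̄_B ≈ 1.13

— Configuration A (φ=+61.7°):
Solar declination: sin δ = sin ε · sin λ_s = sin 23.44° × sin 96.9° = 0.39491, so δ = +23.260°.
cos H₀ = −tan(+61.7°) tan(+23.260°) = -0.7983, H₀ = 2.4953 rad.
Bracket: H₀ sin φ sin δ + cos φ cos δ sin H₀ = 2.4953×0.88048×0.39491 + 0.47409×0.91872×0.60225 = 0.867642 + 0.262314 = 1.129956.
Q̄ = (S₀/π) × [bracket] = (1361/π) × 1.129956 = 489.52 W/m².
— Configuration B (φ=-2.3°):
Solar declination: sin δ = sin ε · sin λ_s = sin 23.44° × sin 174.4° = 0.03882, so δ = +2.225°.
cos H₀ = −tan(-2.3°) tan(+2.225°) = 0.0016, H₀ = 1.5692 rad.
Bracket: H₀ sin φ sin δ + cos φ cos δ sin H₀ = 1.5692×-0.04013×0.03882 + 0.99919×0.99925×1.00000 = -0.002445 + 0.998441 = 0.995996.
Q̄ = (S₀/π) × [bracket] = (1361/π) × 0.995996 = 431.49 W/m².
Ratio Q̄_A / Q̄_B = 489.52 / 431.49 = 1.134.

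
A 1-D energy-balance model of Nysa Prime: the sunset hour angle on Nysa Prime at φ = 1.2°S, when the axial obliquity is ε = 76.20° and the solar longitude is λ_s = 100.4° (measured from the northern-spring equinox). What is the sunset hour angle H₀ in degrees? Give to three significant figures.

Solar declination: sin δ = sin ε · sin λ_s = sin 76.20° × sin 100.4° = 0.95518, so δ = +72.781°.
cos H₀ = −tan φ · tan δ = −tan(-1.2°) × tan(+72.781°) = 0.0676, so H₀ = 1.5032 rad = 86.12°.

H₀ = 86.1°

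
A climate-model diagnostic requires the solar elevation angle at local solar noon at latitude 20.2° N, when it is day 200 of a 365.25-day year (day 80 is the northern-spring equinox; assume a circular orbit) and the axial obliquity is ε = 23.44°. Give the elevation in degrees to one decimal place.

Solar longitude: L_s = 360° × (200 − 80)/365.25 = 118.275°.
sin δ = sin 23.44° × sin 118.275° = 0.35033, so δ = +20.507°.
At local noon the hour angle is zero, so the zenith angle equals |ϕ − δ| = |+20.2° − (+20.507°)| = 0.307°.
Elevation = 90° − 0.307° = 89.7°.

89.7°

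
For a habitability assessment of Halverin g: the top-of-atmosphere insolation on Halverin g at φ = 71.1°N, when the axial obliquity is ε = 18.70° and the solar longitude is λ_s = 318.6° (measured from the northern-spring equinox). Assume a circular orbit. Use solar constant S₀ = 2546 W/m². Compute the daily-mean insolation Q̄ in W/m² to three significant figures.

Solar declination: sin δ = sin ε · sin λ_s = sin 18.70° × sin 318.6° = -0.21203, so δ = -12.241°.
cos H₀ = −tan(+71.1°) tan(-12.241°) = 0.6337, H₀ = 0.8845 rad.
Bracket: H₀ sin φ sin δ + cos φ cos δ sin H₀ = 0.8845×0.94609×-0.21203 + 0.32392×0.97726×0.77359 = -0.177430 + 0.244883 = 0.067453.
Q̄ = (S₀/π) × [bracket] = (2546/π) × 0.067453 = 54.67 W/m².

Q̄ ≈ 54.7 W/m²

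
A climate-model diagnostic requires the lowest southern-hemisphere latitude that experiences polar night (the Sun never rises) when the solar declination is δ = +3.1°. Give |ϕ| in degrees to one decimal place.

|ϕ| = 86.9°

Polar night requires cos h₀ = −tan ϕ tan δ ≥ 1, i.e. tan ϕ tan δ ≤ −1.
The boundary is |tan ϕ| · |tan δ| = 1, so |ϕ| = 90° − |δ| = 90° − 3.1° = 86.9° in the southern hemisphere.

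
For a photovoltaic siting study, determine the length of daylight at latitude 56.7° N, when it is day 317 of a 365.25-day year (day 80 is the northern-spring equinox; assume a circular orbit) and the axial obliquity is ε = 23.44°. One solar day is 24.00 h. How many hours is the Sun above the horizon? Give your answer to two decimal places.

Solar longitude: λ_s = 360° × (317 − 80)/365.25 = 233.593°.
sin δ = sin 23.44° × sin 233.593° = -0.32015, so δ = -18.672°.
cos H₀ = −tan φ · tan δ = −tan(+56.7°) × tan(-18.672°) = 0.5145, so H₀ = 1.0304 rad = 59.04°.
Daylight = 2H₀/(2π) × 24.00 h = (1.0304/π) × 24.00 = 7.87 h.

7.87 h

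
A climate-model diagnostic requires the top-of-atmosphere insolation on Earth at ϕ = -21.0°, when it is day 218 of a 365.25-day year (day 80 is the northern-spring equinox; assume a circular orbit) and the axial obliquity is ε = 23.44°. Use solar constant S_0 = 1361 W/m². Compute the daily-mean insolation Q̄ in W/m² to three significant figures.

Solar longitude: L_s = 360° × (218 − 80)/365.25 = 136.016°.
sin δ = sin 23.44° × sin 136.016° = 0.27625, so δ = +16.036°.
cos h₀ = −tan(-21.0°) tan(+16.036°) = 0.1103, h₀ = 1.4602 rad.
Bracket: h₀ sin ϕ sin δ + cos ϕ cos δ sin h₀ = 1.4602×-0.35837×0.27625 + 0.93358×0.96109×0.99389 = -0.144559 + 0.891772 = 0.747213.
Q̄ = (S_0/π) × [bracket] = (1361/π) × 0.747213 = 323.7 W/m².

Q̄ ≈ 324 W/m²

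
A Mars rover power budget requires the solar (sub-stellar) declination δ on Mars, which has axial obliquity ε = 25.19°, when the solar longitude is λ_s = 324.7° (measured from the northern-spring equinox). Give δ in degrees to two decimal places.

δ = -14.24°

sin δ = sin ε · sin λ_s = sin 25.19° × sin 324.7° = -0.245949.
δ = arcsin(-0.245949) = -14.24°.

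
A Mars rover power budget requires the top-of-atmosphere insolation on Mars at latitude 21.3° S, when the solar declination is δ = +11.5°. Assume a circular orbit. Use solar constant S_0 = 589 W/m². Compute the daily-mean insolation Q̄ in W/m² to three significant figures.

Q̄ ≈ 150 W/m²

cos h₀ = −tan(-21.3°) tan(+11.500°) = 0.0793, h₀ = 1.4914 rad.
Bracket: h₀ sin ϕ sin δ + cos ϕ cos δ sin h₀ = 1.4914×-0.36325×0.19937 + 0.93169×0.97992×0.99685 = -0.108009 + 0.910106 = 0.802097.
Q̄ = (S_0/π) × [bracket] = (589/π) × 0.802097 = 150.4 W/m².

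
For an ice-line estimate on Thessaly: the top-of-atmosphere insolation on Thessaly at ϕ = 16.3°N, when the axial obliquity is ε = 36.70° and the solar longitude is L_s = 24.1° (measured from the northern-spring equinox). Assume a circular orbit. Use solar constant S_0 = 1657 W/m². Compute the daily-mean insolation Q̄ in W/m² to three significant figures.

Solar declination: sin δ = sin ε · sin L_s = sin 36.70° × sin 24.1° = 0.24403, so δ = +14.124°.
cos h₀ = −tan(+16.3°) tan(+14.124°) = -0.0736, h₀ = 1.6444 rad.
Bracket: h₀ sin ϕ sin δ + cos ϕ cos δ sin h₀ = 1.6444×0.28067×0.24403 + 0.95981×0.96977×0.99729 = 0.112628 + 0.928272 = 1.040900.
Q̄ = (S_0/π) × [bracket] = (1657/π) × 1.040900 = 549.0 W/m².

Q̄ ≈ 549 W/m²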